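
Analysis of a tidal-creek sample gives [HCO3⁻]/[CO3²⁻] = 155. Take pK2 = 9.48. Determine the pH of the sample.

pH = 7.29

From K2 = [H⁺][CO3²⁻]/[HCO3⁻]:  pH = pK2 − log₁₀([HCO3⁻]/[CO3²⁻])
log₁₀(155) = +2.190
pH = 9.48 − (+2.190) = 7.29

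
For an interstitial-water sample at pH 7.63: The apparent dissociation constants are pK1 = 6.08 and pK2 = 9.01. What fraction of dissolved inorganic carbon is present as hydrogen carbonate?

α₁ = 1 / (1 + [H⁺]/K1 + K2/[H⁺]) = 1 / (1 + 10^-1.55 + 10^-1.38)
   = 1 / (1 + 0.028184 + 0.041687) = 1/1.0699 = 0.9347

α₁ = 0.935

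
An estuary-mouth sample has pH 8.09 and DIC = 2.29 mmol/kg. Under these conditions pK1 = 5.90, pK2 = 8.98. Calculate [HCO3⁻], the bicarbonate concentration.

α₁ = 1 / (1 + [H⁺]/K1 + K2/[H⁺]) = 1 / (1 + 10^-2.19 + 10^-0.89)
   = 1 / (1 + 0.0064565 + 0.12882) = 1/1.1353 = 0.8808
[HCO3⁻] = α₁ × DIC = 0.8808 × 2.29 = 2.02 mmol/kg

[HCO3⁻] = 2.02 mmol/kg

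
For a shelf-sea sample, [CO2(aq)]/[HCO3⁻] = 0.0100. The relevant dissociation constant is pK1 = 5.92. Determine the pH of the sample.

pH = 7.92

From K1 = [H⁺][HCO3⁻]/[CO2(aq)]:  pH = pK1 − log₁₀([CO2(aq)]/[HCO3⁻])
log₁₀(0.0100) = -2.000
pH = 5.92 − (-2.000) = 7.92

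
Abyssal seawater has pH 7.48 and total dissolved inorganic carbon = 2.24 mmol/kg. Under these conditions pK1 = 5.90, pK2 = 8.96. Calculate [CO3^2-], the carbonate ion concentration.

α₂ = 1 / (1 + [H⁺]/K2 + [H⁺]²/(K1K2)) = 1 / (1 + 10^+1.48 + 10^-0.10)
   = 1 / (1 + 30.200 + 0.79433) = 1/31.994 = 0.03126
[CO3²⁻] = α₂ × DIC = 0.03126 × 2.24 = 0.0700 mmol/kg

[CO3²⁻] = 0.0700 mmol/kg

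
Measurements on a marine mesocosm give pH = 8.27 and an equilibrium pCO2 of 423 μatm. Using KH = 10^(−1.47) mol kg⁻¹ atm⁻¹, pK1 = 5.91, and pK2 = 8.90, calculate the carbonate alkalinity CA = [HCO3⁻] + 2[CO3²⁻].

[CO2*] = KH · pCO2 = 10^(−1.47) × 423×10^-6 = 1.433×10^-5 mol/kg
α₀ = 1/(1 + K1/[H⁺] + K1K2/[H⁺]²) = 1/(1 + 10^+2.36 + 10^+1.73) = 0.003524
DIC = [CO2*]/α₀ = 1.433×10^-5 / 0.003524 = 4.068 mmol/kg
CA = (α₁ + 2α₂)·DIC = (0.8072 + 2×0.1892) × 4.068 = 4.82 mmol/kg

CA = 4.82 mmol/kg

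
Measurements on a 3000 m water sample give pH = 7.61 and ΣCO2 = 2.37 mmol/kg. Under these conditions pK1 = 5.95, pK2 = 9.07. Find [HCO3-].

[HCO3⁻] = 2.24 mmol/kg

α₁ = 1 / (1 + [H⁺]/K1 + K2/[H⁺]) = 1 / (1 + 10^-1.66 + 10^-1.46)
   = 1 / (1 + 0.021878 + 0.034674) = 1/1.0566 = 0.9465
[HCO3⁻] = α₁ × DIC = 0.9465 × 2.37 = 2.24 mmol/kg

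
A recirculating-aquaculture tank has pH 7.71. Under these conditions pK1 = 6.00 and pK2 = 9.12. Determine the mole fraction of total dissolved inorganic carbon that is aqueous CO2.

α₀ = 1 / (1 + K1/[H⁺] + K1K2/[H⁺]²) = 1 / (1 + 10^+1.71 + 10^+0.30)
   = 1 / (1 + 51.286 + 1.9953) = 1/54.281 = 0.01842

α₀ = 0.0184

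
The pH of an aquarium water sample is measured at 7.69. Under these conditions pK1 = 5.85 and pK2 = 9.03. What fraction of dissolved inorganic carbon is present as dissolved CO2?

α₀ = 0.0136

α₀ = 1 / (1 + K1/[H⁺] + K1K2/[H⁺]²) = 1 / (1 + 10^+1.84 + 10^+0.50)
   = 1 / (1 + 69.183 + 3.1623) = 1/73.345 = 0.01363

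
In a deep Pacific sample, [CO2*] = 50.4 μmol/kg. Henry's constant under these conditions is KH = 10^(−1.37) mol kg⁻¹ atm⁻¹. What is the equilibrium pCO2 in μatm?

KH = 10^(−1.37) = 4.266×10^-2 mol kg⁻¹ atm⁻¹
pCO2 = [CO2*]/KH = 50.4×10^-6 / 4.266×10^-2 = 1.18×10^-3 atm = 1180 μatm

pCO2 = 1180 μatm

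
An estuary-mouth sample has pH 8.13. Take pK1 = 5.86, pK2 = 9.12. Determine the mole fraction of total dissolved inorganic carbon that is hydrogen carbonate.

α₁ = 1 / (1 + [H⁺]/K1 + K2/[H⁺]) = 1 / (1 + 10^-2.27 + 10^-0.99)
   = 1 / (1 + 0.0053703 + 0.10233) = 1/1.1077 = 0.9028

α₁ = 0.903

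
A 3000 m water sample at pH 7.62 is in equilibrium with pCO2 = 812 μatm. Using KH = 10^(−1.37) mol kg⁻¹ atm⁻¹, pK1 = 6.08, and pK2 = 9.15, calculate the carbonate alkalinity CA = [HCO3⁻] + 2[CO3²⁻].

CA = 1.27 mmol/kg

[CO2*] = KH · pCO2 = 10^(−1.37) × 812×10^-6 = 3.464×10^-5 mol/kg
α₀ = 1/(1 + K1/[H⁺] + K1K2/[H⁺]²) = 1/(1 + 10^+1.54 + 10^+0.01) = 0.02725
DIC = [CO2*]/α₀ = 3.464×10^-5 / 0.02725 = 1.271 mmol/kg
CA = (α₁ + 2α₂)·DIC = (0.9449 + 2×0.02788) × 1.271 = 1.27 mmol/kg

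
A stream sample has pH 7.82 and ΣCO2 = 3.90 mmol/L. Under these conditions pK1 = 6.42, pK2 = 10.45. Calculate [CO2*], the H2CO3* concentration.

α₀ = 1 / (1 + K1/[H⁺] + K1K2/[H⁺]²) = 1 / (1 + 10^+1.40 + 10^-1.23)
   = 1 / (1 + 25.119 + 0.058884) = 1/26.178 = 0.03820
[CO2*] = α₀ × DIC = 0.03820 × 3.90 = 0.149 mmol/L

[CO2*] = 0.149 mmol/L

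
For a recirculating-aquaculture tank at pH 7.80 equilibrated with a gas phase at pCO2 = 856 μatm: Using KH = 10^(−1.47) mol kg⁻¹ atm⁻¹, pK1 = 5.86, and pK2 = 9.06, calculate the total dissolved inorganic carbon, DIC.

[CO2*] = KH · pCO2 = 10^(−1.47) × 856×10^-6 = 2.901×10^-5 mol/kg
α₀ = 1/(1 + K1/[H⁺] + K1K2/[H⁺]²) = 1/(1 + 10^+1.94 + 10^+0.68) = 0.01077
DIC = [CO2*]/α₀ = 2.901×10^-5 / 0.01077 = 2.69 mmol/kg

DIC = 2.69 mmol/kg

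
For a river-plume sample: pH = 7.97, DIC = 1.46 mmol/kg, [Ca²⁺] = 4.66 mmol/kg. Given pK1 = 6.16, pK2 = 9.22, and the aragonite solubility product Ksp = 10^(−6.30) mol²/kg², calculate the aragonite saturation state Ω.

Ω = 0.712

α₂ = 1 / (1 + [H⁺]/K2 + [H⁺]²/(K1K2)) = 1 / (1 + 10^+1.25 + 10^-0.56)
   = 1 / (1 + 17.783 + 0.27542) = 1/19.058 = 0.05247
[CO3²⁻] = α₂ × DIC = 0.05247 × 1.46 = 0.07661 mmol/kg
Ksp = 10^(−6.30) = 5.012×10^-7
Ω = [Ca²⁺][CO3²⁻]/Ksp = (4.66×10^-3)(7.661×10^-5) / 5.012×10^-7 = 0.712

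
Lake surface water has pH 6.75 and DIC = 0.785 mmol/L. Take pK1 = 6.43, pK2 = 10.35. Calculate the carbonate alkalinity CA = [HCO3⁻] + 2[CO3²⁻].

CA = [HCO3⁻] + 2[CO3²⁻] = (α₁ + 2α₂)·DIC
At pH 6.75: [H⁺]/K1 = 10^-0.32 = 0.47863, K2/[H⁺] = 10^-3.60 = 0.00025119
α₁ = 1/(1 + 0.47863 + 0.00025119) = 1/1.4789 = 0.6762; α₂ = α₁·K2/[H⁺] = 0.0001699
α₁ + 2α₂ = 0.6765
CA = 0.6765 × 0.785 = 0.531 mmol/L

CA = 0.531 mmol/L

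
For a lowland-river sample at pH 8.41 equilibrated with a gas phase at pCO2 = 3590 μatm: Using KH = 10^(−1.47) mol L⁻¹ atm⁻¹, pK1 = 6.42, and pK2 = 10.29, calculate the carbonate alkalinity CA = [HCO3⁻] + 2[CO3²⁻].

CA = 12.2 mmol/L

[CO2*] = KH · pCO2 = 10^(−1.47) × 3590×10^-6 = 1.216×10^-4 mol/L
α₀ = 1/(1 + K1/[H⁺] + K1K2/[H⁺]²) = 1/(1 + 10^+1.99 + 10^+0.11) = 0.009999
DIC = [CO2*]/α₀ = 1.216×10^-4 / 0.009999 = 12.17 mmol/L
CA = (α₁ + 2α₂)·DIC = (0.9771 + 2×0.01288) × 12.17 = 12.2 mmol/L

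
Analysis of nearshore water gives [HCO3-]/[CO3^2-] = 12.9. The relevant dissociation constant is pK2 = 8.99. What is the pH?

pH = 7.88

From K2 = [H⁺][CO3^2-]/[HCO3-]:  pH = pK2 − log₁₀([HCO3-]/[CO3^2-])
log₁₀(12.9) = +1.111
pH = 8.99 − (+1.111) = 7.88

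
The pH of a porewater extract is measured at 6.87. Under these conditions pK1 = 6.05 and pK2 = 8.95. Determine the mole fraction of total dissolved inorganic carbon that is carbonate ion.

α₂ = 0.00717

α₂ = 1 / (1 + [H⁺]/K2 + [H⁺]²/(K1K2)) = 1 / (1 + 10^+2.08 + 10^+1.26)
   = 1 / (1 + 120.23 + 18.197) = 1/139.42 = 0.007172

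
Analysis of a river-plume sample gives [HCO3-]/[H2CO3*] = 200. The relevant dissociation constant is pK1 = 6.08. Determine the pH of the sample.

From K1 = [H⁺][HCO3-]/[H2CO3*]:  pH = pK1 + log₁₀([HCO3-]/[H2CO3*])
log₁₀(200) = +2.301
pH = 6.08 + (+2.301) = 8.38

pH = 8.38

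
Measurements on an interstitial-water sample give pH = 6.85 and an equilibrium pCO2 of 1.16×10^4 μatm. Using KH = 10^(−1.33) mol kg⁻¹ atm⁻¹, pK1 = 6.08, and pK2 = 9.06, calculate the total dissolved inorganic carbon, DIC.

DIC = 3.76 mmol/kg

[CO2*] = KH · pCO2 = 10^(−1.33) × 1.16×10^4×10^-6 = 5.426×10^-4 mol/kg
α₀ = 1/(1 + K1/[H⁺] + K1K2/[H⁺]²) = 1/(1 + 10^+0.77 + 10^-1.44) = 0.1444
DIC = [CO2*]/α₀ = 5.426×10^-4 / 0.1444 = 3.76 mmol/kg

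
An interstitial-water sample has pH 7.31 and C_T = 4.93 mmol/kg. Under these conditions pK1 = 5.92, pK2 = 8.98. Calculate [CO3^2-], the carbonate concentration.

α₂ = 1 / (1 + [H⁺]/K2 + [H⁺]²/(K1K2)) = 1 / (1 + 10^+1.67 + 10^+0.28)
   = 1 / (1 + 46.774 + 1.9055) = 1/49.679 = 0.02013
[CO3²⁻] = α₂ × DIC = 0.02013 × 4.93 = 0.0992 mmol/kg

[CO3²⁻] = 0.0992 mmol/kg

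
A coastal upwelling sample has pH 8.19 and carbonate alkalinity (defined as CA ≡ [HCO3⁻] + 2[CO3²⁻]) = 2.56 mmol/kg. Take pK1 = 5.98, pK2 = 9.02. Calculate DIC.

DIC = 2.28 mmol/kg

CA = [HCO3⁻] + 2[CO3²⁻] = (α₁ + 2α₂)·DIC
At pH 8.19: [H⁺]/K1 = 10^-2.21 = 0.0061660, K2/[H⁺] = 10^-0.83 = 0.14791
α₁ = 1/(1 + 0.0061660 + 0.14791) = 1/1.1541 = 0.8665; α₂ = α₁·K2/[H⁺] = 0.1282
α₁ + 2α₂ = 1.1228
DIC = CA / (α₁ + 2α₂) = 2.56 / 1.1228 = 2.28 mmol/kg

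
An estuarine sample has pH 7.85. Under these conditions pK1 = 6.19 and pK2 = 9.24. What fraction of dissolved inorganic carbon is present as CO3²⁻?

α₂ = 1 / (1 + [H⁺]/K2 + [H⁺]²/(K1K2)) = 1 / (1 + 10^+1.39 + 10^-0.27)
   = 1 / (1 + 24.547 + 0.53703) = 1/26.084 = 0.03834

α₂ = 0.0383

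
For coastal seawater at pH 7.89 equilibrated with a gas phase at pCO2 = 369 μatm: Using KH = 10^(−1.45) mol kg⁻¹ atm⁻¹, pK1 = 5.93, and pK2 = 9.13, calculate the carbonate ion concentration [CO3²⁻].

[CO3²⁻] = 0.0687 mmol/kg

[CO2*] = KH · pCO2 = 10^(−1.45) × 369×10^-6 = 1.309×10^-5 mol/kg
α₀ = 1/(1 + K1/[H⁺] + K1K2/[H⁺]²) = 1/(1 + 10^+1.96 + 10^+0.72) = 0.01026
DIC = [CO2*]/α₀ = 1.309×10^-5 / 0.01026 = 1.276 mmol/kg
[CO3²⁻] = α₂·DIC; α₂ = 0.05385, so [CO3²⁻] = 0.05385 × 1.276 = 0.0687 mmol/kg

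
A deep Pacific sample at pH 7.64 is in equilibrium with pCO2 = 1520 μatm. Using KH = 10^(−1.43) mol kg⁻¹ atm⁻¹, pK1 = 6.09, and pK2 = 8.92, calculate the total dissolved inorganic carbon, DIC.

[CO2*] = KH · pCO2 = 10^(−1.43) × 1520×10^-6 = 5.647×10^-5 mol/kg
α₀ = 1/(1 + K1/[H⁺] + K1K2/[H⁺]²) = 1/(1 + 10^+1.55 + 10^+0.27) = 0.02608
DIC = [CO2*]/α₀ = 5.647×10^-5 / 0.02608 = 2.17 mmol/kg

DIC = 2.17 mmol/kg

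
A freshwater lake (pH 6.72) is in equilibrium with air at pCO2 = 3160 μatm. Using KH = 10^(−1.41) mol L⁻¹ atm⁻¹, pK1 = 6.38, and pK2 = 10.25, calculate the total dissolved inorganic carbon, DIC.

[CO2*] = KH · pCO2 = 10^(−1.41) × 3160×10^-6 = 1.229×10^-4 mol/L
α₀ = 1/(1 + K1/[H⁺] + K1K2/[H⁺]²) = 1/(1 + 10^+0.34 + 10^-3.19) = 0.3136
DIC = [CO2*]/α₀ = 1.229×10^-4 / 0.3136 = 0.392 mmol/L

DIC = 0.392 mmol/L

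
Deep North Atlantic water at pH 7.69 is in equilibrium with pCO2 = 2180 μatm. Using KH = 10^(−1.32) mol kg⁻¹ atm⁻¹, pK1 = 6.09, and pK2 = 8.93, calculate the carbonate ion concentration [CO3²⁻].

[CO3²⁻] = 0.239 mmol/kg

[CO2*] = KH · pCO2 = 10^(−1.32) × 2180×10^-6 = 1.043×10^-4 mol/kg
α₀ = 1/(1 + K1/[H⁺] + K1K2/[H⁺]²) = 1/(1 + 10^+1.60 + 10^+0.36) = 0.02320
DIC = [CO2*]/α₀ = 1.043×10^-4 / 0.02320 = 4.497 mmol/kg
[CO3²⁻] = α₂·DIC; α₂ = 0.05315, so [CO3²⁻] = 0.05315 × 4.497 = 0.239 mmol/kg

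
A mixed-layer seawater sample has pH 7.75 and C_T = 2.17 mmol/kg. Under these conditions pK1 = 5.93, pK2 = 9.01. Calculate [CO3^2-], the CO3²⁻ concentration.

α₂ = 1 / (1 + [H⁺]/K2 + [H⁺]²/(K1K2)) = 1 / (1 + 10^+1.26 + 10^-0.56)
   = 1 / (1 + 18.197 + 0.27542) = 1/19.472 = 0.05135
[CO3²⁻] = α₂ × DIC = 0.05135 × 2.17 = 0.111 mmol/kg

[CO3²⁻] = 0.111 mmol/kg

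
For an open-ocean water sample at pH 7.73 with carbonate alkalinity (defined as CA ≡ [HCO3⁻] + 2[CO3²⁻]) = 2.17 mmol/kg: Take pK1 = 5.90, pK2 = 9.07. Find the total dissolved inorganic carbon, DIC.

DIC = 2.11 mmol/kg

CA = [HCO3⁻] + 2[CO3²⁻] = (α₁ + 2α₂)·DIC
At pH 7.73: [H⁺]/K1 = 10^-1.83 = 0.014791, K2/[H⁺] = 10^-1.34 = 0.045709
α₁ = 1/(1 + 0.014791 + 0.045709) = 1/1.0605 = 0.9430; α₂ = α₁·K2/[H⁺] = 0.04310
α₁ + 2α₂ = 1.0292
DIC = CA / (α₁ + 2α₂) = 2.17 / 1.0292 = 2.11 mmol/kg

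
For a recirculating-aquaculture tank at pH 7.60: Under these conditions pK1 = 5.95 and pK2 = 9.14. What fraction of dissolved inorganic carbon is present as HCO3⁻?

α₁ = 1 / (1 + [H⁺]/K1 + K2/[H⁺]) = 1 / (1 + 10^-1.65 + 10^-1.54)
   = 1 / (1 + 0.022387 + 0.028840) = 1/1.0512 = 0.9513

α₁ = 0.951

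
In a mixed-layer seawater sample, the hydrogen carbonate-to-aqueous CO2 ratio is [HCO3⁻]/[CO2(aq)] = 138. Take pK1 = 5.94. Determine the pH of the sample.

From K1 = [H⁺][HCO3⁻]/[CO2(aq)]:  pH = pK1 + log₁₀([HCO3⁻]/[CO2(aq)])
log₁₀(138) = +2.140
pH = 5.94 + (+2.140) = 8.08

pH = 8.08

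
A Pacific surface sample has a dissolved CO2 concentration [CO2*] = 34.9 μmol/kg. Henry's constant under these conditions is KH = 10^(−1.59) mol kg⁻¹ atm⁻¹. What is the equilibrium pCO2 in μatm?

KH = 10^(−1.59) = 2.570×10^-2 mol kg⁻¹ atm⁻¹
pCO2 = [CO2*]/KH = 34.9×10^-6 / 2.570×10^-2 = 1.36×10^-3 atm = 1360 μatm

pCO2 = 1360 μatm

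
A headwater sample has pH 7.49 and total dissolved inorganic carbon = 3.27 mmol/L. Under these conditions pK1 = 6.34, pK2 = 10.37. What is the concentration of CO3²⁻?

α₂ = 1 / (1 + [H⁺]/K2 + [H⁺]²/(K1K2)) = 1 / (1 + 10^+2.88 + 10^+1.73)
   = 1 / (1 + 758.58 + 53.703) = 1/813.28 = 0.001230
[CO3²⁻] = α₂ × DIC = 0.001230 × 3.27 = 0.00402 mmol/L = 4.02 μmol/L

[CO3²⁻] = 4.02 μmol/L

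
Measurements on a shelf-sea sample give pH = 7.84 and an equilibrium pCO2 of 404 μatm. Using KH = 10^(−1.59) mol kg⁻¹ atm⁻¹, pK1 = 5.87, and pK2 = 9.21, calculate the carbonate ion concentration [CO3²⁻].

[CO3²⁻] = 0.0413 mmol/kg

[CO2*] = KH · pCO2 = 10^(−1.59) × 404×10^-6 = 1.038×10^-5 mol/kg
α₀ = 1/(1 + K1/[H⁺] + K1K2/[H⁺]²) = 1/(1 + 10^+1.97 + 10^+0.60) = 0.01017
DIC = [CO2*]/α₀ = 1.038×10^-5 / 0.01017 = 1.021 mmol/kg
[CO3²⁻] = α₂·DIC; α₂ = 0.04050, so [CO3²⁻] = 0.04050 × 1.021 = 0.0413 mmol/kg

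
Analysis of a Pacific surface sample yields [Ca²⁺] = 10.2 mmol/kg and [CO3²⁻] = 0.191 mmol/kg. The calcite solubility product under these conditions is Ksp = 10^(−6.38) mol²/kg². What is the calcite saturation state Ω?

Ω = 4.67

Ksp = 10^(−6.38) = 4.169×10^-7
Ω = [Ca²⁺][CO3²⁻]/Ksp = (10.2×10^-3)(0.191×10^-3) / 4.169×10^-7 = 4.67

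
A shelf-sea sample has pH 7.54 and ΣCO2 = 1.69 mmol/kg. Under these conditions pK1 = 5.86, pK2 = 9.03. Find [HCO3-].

[HCO3⁻] = 1.60 mmol/kg

α₁ = 1 / (1 + [H⁺]/K1 + K2/[H⁺]) = 1 / (1 + 10^-1.68 + 10^-1.49)
   = 1 / (1 + 0.020893 + 0.032359) = 1/1.0533 = 0.9494
[HCO3⁻] = α₁ × DIC = 0.9494 × 1.69 = 1.60 mmol/kg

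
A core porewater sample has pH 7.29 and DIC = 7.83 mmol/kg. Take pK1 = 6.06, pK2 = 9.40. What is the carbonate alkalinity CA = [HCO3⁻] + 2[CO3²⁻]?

CA = [HCO3⁻] + 2[CO3²⁻] = (α₁ + 2α₂)·DIC
At pH 7.29: [H⁺]/K1 = 10^-1.23 = 0.058884, K2/[H⁺] = 10^-2.11 = 0.0077625
α₁ = 1/(1 + 0.058884 + 0.0077625) = 1/1.0666 = 0.9375; α₂ = α₁·K2/[H⁺] = 0.007277
α₁ + 2α₂ = 0.9521
CA = 0.9521 × 7.83 = 7.45 mmol/kg

CA = 7.45 mmol/kg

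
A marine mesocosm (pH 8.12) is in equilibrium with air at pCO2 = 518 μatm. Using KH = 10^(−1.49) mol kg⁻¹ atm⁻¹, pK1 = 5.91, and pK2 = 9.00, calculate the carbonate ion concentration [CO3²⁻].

[CO2*] = KH · pCO2 = 10^(−1.49) × 518×10^-6 = 1.676×10^-5 mol/kg
α₀ = 1/(1 + K1/[H⁺] + K1K2/[H⁺]²) = 1/(1 + 10^+2.21 + 10^+1.33) = 0.005418
DIC = [CO2*]/α₀ = 1.676×10^-5 / 0.005418 = 3.094 mmol/kg
[CO3²⁻] = α₂·DIC; α₂ = 0.1158, so [CO3²⁻] = 0.1158 × 3.094 = 0.358 mmol/kg

[CO3²⁻] = 0.358 mmol/kg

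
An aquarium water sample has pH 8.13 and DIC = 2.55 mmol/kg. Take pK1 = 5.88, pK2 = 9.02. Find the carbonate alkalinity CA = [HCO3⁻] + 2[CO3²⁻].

CA = [HCO3⁻] + 2[CO3²⁻] = (α₁ + 2α₂)·DIC
At pH 8.13: [H⁺]/K1 = 10^-2.25 = 0.0056234, K2/[H⁺] = 10^-0.89 = 0.12882
α₁ = 1/(1 + 0.0056234 + 0.12882) = 1/1.1344 = 0.8815; α₂ = α₁·K2/[H⁺] = 0.1136
α₁ + 2α₂ = 1.1086
CA = 1.1086 × 2.55 = 2.83 mmol/kg

CA = 2.83 mmol/kg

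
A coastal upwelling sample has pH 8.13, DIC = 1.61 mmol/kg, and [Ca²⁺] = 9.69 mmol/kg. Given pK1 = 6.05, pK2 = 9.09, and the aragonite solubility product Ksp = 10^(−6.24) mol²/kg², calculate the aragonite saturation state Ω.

Ω = 2.66

α₂ = 1 / (1 + [H⁺]/K2 + [H⁺]²/(K1K2)) = 1 / (1 + 10^+0.96 + 10^-1.12)
   = 1 / (1 + 9.1201 + 0.075858) = 1/10.196 = 0.09808
[CO3²⁻] = α₂ × DIC = 0.09808 × 1.61 = 0.1579 mmol/kg
Ksp = 10^(−6.24) = 5.754×10^-7
Ω = [Ca²⁺][CO3²⁻]/Ksp = (9.69×10^-3)(1.579×10^-4) / 5.754×10^-7 = 2.66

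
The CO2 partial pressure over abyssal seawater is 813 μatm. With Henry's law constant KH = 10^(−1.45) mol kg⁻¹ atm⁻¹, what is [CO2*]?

[CO2*] = 28.8 μmol/kg

KH = 10^(−1.45) = 3.548×10^-2 mol kg⁻¹ atm⁻¹
[CO2*] = KH · pCO2 = 3.548×10^-2 × 813×10^-6 atm = 2.88×10^-5 mol/kg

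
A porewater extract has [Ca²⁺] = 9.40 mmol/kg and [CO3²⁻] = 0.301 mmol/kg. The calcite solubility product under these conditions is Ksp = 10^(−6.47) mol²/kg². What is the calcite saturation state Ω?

Ksp = 10^(−6.47) = 3.388×10^-7
Ω = [Ca²⁺][CO3²⁻]/Ksp = (9.40×10^-3)(0.301×10^-3) / 3.388×10^-7 = 8.35

Ω = 8.35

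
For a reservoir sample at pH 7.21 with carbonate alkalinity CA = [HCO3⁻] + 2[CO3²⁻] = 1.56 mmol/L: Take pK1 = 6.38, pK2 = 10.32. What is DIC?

CA = [HCO3⁻] + 2[CO3²⁻] = (α₁ + 2α₂)·DIC
At pH 7.21: [H⁺]/K1 = 10^-0.83 = 0.14791, K2/[H⁺] = 10^-3.11 = 0.00077625
α₁ = 1/(1 + 0.14791 + 0.00077625) = 1/1.1487 = 0.8706; α₂ = α₁·K2/[H⁺] = 0.0006758
α₁ + 2α₂ = 0.8719
DIC = CA / (α₁ + 2α₂) = 1.56 / 0.8719 = 1.79 mmol/L

DIC = 1.79 mmol/L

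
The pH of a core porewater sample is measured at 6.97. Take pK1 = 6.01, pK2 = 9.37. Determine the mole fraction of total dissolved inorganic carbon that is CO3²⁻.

α₂ = 0.00357

α₂ = 1 / (1 + [H⁺]/K2 + [H⁺]²/(K1K2)) = 1 / (1 + 10^+2.40 + 10^+1.44)
   = 1 / (1 + 251.19 + 27.542) = 1/279.73 = 0.003575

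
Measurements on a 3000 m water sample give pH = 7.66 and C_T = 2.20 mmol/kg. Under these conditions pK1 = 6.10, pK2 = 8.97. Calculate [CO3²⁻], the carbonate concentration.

[CO3²⁻] = 0.100 mmol/kg

α₂ = 1 / (1 + [H⁺]/K2 + [H⁺]²/(K1K2)) = 1 / (1 + 10^+1.31 + 10^-0.25)
   = 1 / (1 + 20.417 + 0.56234) = 1/21.980 = 0.04550
[CO3²⁻] = α₂ × DIC = 0.04550 × 2.20 = 0.100 mmol/kg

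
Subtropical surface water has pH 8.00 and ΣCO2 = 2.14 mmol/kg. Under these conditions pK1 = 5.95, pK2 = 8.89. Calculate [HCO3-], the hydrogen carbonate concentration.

α₁ = 1 / (1 + [H⁺]/K1 + K2/[H⁺]) = 1 / (1 + 10^-2.05 + 10^-0.89)
   = 1 / (1 + 0.0089125 + 0.12882) = 1/1.1377 = 0.8789
[HCO3⁻] = α₁ × DIC = 0.8789 × 2.14 = 1.88 mmol/kg

[HCO3⁻] = 1.88 mmol/kg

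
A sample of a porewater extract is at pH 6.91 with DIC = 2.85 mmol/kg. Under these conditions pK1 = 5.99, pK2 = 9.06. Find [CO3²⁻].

[CO3²⁻] = 17.9 μmol/kg

α₂ = 1 / (1 + [H⁺]/K2 + [H⁺]²/(K1K2)) = 1 / (1 + 10^+2.15 + 10^+1.23)
   = 1 / (1 + 141.25 + 16.982) = 1/159.24 = 0.006280
[CO3²⁻] = α₂ × DIC = 0.006280 × 2.85 = 0.0179 mmol/kg = 17.9 μmol/kg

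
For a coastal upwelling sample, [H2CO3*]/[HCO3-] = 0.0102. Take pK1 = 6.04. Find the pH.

From K1 = [H⁺][HCO3-]/[H2CO3*]:  pH = pK1 − log₁₀([H2CO3*]/[HCO3-])
log₁₀(0.0102) = -1.991
pH = 6.04 − (-1.991) = 8.03

pH = 8.03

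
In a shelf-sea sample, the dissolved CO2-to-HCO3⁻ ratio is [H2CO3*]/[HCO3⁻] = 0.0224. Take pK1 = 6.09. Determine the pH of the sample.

pH = 7.74

From K1 = [H⁺][HCO3⁻]/[H2CO3*]:  pH = pK1 − log₁₀([H2CO3*]/[HCO3⁻])
log₁₀(0.0224) = -1.650
pH = 6.09 − (-1.650) = 7.74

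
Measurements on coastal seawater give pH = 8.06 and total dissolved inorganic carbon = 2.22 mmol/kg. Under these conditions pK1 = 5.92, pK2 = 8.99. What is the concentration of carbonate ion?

[CO3²⁻] = 0.232 mmol/kg

α₂ = 1 / (1 + [H⁺]/K2 + [H⁺]²/(K1K2)) = 1 / (1 + 10^+0.93 + 10^-1.21)
   = 1 / (1 + 8.5114 + 0.061660) = 1/9.5730 = 0.1045
[CO3²⁻] = α₂ × DIC = 0.1045 × 2.22 = 0.232 mmol/kg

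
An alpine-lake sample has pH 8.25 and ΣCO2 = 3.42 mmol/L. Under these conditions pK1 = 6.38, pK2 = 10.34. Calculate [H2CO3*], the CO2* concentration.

[CO2*] = 0.0452 mmol/L

α₀ = 1 / (1 + K1/[H⁺] + K1K2/[H⁺]²) = 1 / (1 + 10^+1.87 + 10^-0.22)
   = 1 / (1 + 74.131 + 0.60256) = 1/75.734 = 0.01320
[CO2*] = α₀ × DIC = 0.01320 × 3.42 = 0.0452 mmol/L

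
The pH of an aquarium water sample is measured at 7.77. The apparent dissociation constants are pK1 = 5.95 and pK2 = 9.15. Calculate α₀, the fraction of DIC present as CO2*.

α₀ = 1 / (1 + K1/[H⁺] + K1K2/[H⁺]²) = 1 / (1 + 10^+1.82 + 10^+0.44)
   = 1 / (1 + 66.069 + 2.7542) = 1/69.824 = 0.01432

α₀ = 0.0143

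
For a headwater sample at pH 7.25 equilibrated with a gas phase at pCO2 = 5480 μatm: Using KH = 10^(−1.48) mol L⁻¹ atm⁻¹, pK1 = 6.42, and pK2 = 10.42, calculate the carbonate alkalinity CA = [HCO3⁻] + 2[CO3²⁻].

CA = 1.23 mmol/L

[CO2*] = KH · pCO2 = 10^(−1.48) × 5480×10^-6 = 1.815×10^-4 mol/L
α₀ = 1/(1 + K1/[H⁺] + K1K2/[H⁺]²) = 1/(1 + 10^+0.83 + 10^-2.34) = 0.1288
DIC = [CO2*]/α₀ = 1.815×10^-4 / 0.1288 = 1.409 mmol/L
CA = (α₁ + 2α₂)·DIC = (0.8706 + 2×0.0005886) × 1.409 = 1.23 mmol/L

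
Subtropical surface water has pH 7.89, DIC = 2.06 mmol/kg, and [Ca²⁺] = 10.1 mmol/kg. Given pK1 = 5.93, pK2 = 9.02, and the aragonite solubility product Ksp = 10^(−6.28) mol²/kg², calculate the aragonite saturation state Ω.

Ω = 2.71

α₂ = 1 / (1 + [H⁺]/K2 + [H⁺]²/(K1K2)) = 1 / (1 + 10^+1.13 + 10^-0.83)
   = 1 / (1 + 13.490 + 0.14791) = 1/14.638 = 0.06832
[CO3²⁻] = α₂ × DIC = 0.06832 × 2.06 = 0.1407 mmol/kg
Ksp = 10^(−6.28) = 5.248×10^-7
Ω = [Ca²⁺][CO3²⁻]/Ksp = (10.1×10^-3)(1.407×10^-4) / 5.248×10^-7 = 2.71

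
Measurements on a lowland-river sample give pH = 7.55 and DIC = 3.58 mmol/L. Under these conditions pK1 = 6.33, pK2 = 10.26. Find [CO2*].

[CO2*] = 0.203 mmol/L

α₀ = 1 / (1 + K1/[H⁺] + K1K2/[H⁺]²) = 1 / (1 + 10^+1.22 + 10^-1.49)
   = 1 / (1 + 16.596 + 0.032359) = 1/17.628 = 0.05673
[CO2*] = α₀ × DIC = 0.05673 × 3.58 = 0.203 mmol/L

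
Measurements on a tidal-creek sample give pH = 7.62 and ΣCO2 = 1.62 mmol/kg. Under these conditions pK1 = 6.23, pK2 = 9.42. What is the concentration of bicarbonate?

[HCO3⁻] = 1.53 mmol/kg

α₁ = 1 / (1 + [H⁺]/K1 + K2/[H⁺]) = 1 / (1 + 10^-1.39 + 10^-1.80)
   = 1 / (1 + 0.040738 + 0.015849) = 1/1.0566 = 0.9464
[HCO3⁻] = α₁ × DIC = 0.9464 × 1.62 = 1.53 mmol/kg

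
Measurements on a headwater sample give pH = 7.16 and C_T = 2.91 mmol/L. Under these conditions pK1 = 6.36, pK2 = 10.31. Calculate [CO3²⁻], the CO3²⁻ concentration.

α₂ = 1 / (1 + [H⁺]/K2 + [H⁺]²/(K1K2)) = 1 / (1 + 10^+3.15 + 10^+2.35)
   = 1 / (1 + 1412.5 + 223.87) = 1/1637.4 = 0.0006107
[CO3²⁻] = α₂ × DIC = 0.0006107 × 2.91 = 0.00178 mmol/L = 1.78 μmol/L

[CO3²⁻] = 1.78 μmol/L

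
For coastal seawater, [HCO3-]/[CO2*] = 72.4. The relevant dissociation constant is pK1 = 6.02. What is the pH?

From K1 = [H⁺][HCO3-]/[CO2*]:  pH = pK1 + log₁₀([HCO3-]/[CO2*])
log₁₀(72.4) = +1.860
pH = 6.02 + (+1.860) = 7.88

pH = 7.88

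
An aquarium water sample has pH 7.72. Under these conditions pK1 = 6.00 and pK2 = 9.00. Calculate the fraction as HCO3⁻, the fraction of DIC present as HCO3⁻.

α₁ = 1 / (1 + [H⁺]/K1 + K2/[H⁺]) = 1 / (1 + 10^-1.72 + 10^-1.28)
   = 1 / (1 + 0.019055 + 0.052481) = 1/1.0715 = 0.9332

α₁ = 0.933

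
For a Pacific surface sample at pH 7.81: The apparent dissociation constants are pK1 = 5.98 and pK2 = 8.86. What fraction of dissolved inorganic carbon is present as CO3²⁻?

α₂ = 1 / (1 + [H⁺]/K2 + [H⁺]²/(K1K2)) = 1 / (1 + 10^+1.05 + 10^-0.78)
   = 1 / (1 + 11.220 + 0.16596) = 1/12.386 = 0.08074

α₂ = 0.0807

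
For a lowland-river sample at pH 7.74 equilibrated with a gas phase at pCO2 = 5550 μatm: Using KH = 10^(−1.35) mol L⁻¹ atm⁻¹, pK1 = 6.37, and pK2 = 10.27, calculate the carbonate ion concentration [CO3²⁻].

[CO3²⁻] = 17.2 μmol/L

[CO2*] = KH · pCO2 = 10^(−1.35) × 5550×10^-6 = 2.479×10^-4 mol/L
α₀ = 1/(1 + K1/[H⁺] + K1K2/[H⁺]²) = 1/(1 + 10^+1.37 + 10^-1.16) = 0.04080
DIC = [CO2*]/α₀ = 2.479×10^-4 / 0.04080 = 6.077 mmol/L
[CO3²⁻] = α₂·DIC; α₂ = 0.002822, so [CO3²⁻] = 0.002822 × 6.077 = 0.0172 mmol/L = 17.2 μmol/L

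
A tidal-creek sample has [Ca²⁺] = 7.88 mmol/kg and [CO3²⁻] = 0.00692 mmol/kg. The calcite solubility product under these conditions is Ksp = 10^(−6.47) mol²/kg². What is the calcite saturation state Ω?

Ω = 0.161

Ksp = 10^(−6.47) = 3.388×10^-7
Ω = [Ca²⁺][CO3²⁻]/Ksp = (7.88×10^-3)(0.00692×10^-3) / 3.388×10^-7 = 0.161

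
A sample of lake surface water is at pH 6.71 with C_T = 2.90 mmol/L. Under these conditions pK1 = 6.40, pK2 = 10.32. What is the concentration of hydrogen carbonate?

α₁ = 1 / (1 + [H⁺]/K1 + K2/[H⁺]) = 1 / (1 + 10^-0.31 + 10^-3.61)
   = 1 / (1 + 0.48978 + 0.00024547) = 1/1.4900 = 0.6711
[HCO3⁻] = α₁ × DIC = 0.6711 × 2.90 = 1.95 mmol/L

[HCO3⁻] = 1.95 mmol/L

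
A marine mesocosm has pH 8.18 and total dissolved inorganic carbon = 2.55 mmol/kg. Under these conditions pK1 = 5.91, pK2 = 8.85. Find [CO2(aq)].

[CO2*] = 11.2 μmol/kg

α₀ = 1 / (1 + K1/[H⁺] + K1K2/[H⁺]²) = 1 / (1 + 10^+2.27 + 10^+1.60)
   = 1 / (1 + 186.21 + 39.811) = 1/227.02 = 0.004405
[CO2*] = α₀ × DIC = 0.004405 × 2.55 = 0.0112 mmol/kg = 11.2 μmol/kg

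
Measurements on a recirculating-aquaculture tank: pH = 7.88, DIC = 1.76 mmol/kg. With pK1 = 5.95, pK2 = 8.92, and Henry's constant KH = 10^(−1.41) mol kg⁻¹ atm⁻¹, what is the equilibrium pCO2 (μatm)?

pCO2 = 482 μatm

α₀ = 1 / (1 + K1/[H⁺] + K1K2/[H⁺]²) = 1 / (1 + 10^+1.93 + 10^+0.89)
   = 1 / (1 + 85.114 + 7.7625) = 1/93.876 = 0.01065
[CO2*] = α₀ × DIC = 0.01065 × 1.76 = 0.01875 mmol/kg = 18.75 μmol/kg
pCO2 = [CO2*]/KH = 1.875×10^-5 / 3.890×10^-2 = 482 μatm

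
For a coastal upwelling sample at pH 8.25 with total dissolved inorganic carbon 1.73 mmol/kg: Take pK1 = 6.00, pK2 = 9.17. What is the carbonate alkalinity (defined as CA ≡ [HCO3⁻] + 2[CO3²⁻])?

CA = [HCO3⁻] + 2[CO3²⁻] = (α₁ + 2α₂)·DIC
At pH 8.25: [H⁺]/K1 = 10^-2.25 = 0.0056234, K2/[H⁺] = 10^-0.92 = 0.12023
α₁ = 1/(1 + 0.0056234 + 0.12023) = 1/1.1258 = 0.8882; α₂ = α₁·K2/[H⁺] = 0.1068
α₁ + 2α₂ = 1.1018
CA = 1.1018 × 1.73 = 1.91 mmol/kg

CA = 1.91 mmol/kg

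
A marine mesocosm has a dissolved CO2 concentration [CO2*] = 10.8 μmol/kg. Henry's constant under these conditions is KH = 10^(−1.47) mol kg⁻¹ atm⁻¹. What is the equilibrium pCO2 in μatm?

pCO2 = 319 μatm

KH = 10^(−1.47) = 3.388×10^-2 mol kg⁻¹ atm⁻¹
pCO2 = [CO2*]/KH = 10.8×10^-6 / 3.388×10^-2 = 3.19×10^-4 atm = 319 μatm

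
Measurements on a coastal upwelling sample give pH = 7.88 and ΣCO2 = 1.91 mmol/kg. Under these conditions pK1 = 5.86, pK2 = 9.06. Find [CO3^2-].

α₂ = 1 / (1 + [H⁺]/K2 + [H⁺]²/(K1K2)) = 1 / (1 + 10^+1.18 + 10^-0.84)
   = 1 / (1 + 15.136 + 0.14454) = 1/16.280 = 0.06142
[CO3²⁻] = α₂ × DIC = 0.06142 × 1.91 = 0.117 mmol/kg

[CO3²⁻] = 0.117 mmol/kg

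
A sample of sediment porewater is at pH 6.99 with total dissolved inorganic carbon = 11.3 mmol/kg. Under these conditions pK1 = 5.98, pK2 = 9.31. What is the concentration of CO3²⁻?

[CO3²⁻] = 0.0491 mmol/kg

α₂ = 1 / (1 + [H⁺]/K2 + [H⁺]²/(K1K2)) = 1 / (1 + 10^+2.32 + 10^+1.31)
   = 1 / (1 + 208.93 + 20.417) = 1/230.35 = 0.004341
[CO3²⁻] = α₂ × DIC = 0.004341 × 11.3 = 0.0491 mmol/kg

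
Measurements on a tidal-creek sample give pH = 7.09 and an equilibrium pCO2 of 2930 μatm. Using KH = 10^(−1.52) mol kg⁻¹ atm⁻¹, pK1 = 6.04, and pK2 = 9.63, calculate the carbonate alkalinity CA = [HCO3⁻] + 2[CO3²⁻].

CA = 0.999 mmol/kg

[CO2*] = KH · pCO2 = 10^(−1.52) × 2930×10^-6 = 8.848×10^-5 mol/kg
α₀ = 1/(1 + K1/[H⁺] + K1K2/[H⁺]²) = 1/(1 + 10^+1.05 + 10^-1.49) = 0.08162
DIC = [CO2*]/α₀ = 8.848×10^-5 / 0.08162 = 1.084 mmol/kg
CA = (α₁ + 2α₂)·DIC = (0.9157 + 2×0.002641) × 1.084 = 0.999 mmol/kg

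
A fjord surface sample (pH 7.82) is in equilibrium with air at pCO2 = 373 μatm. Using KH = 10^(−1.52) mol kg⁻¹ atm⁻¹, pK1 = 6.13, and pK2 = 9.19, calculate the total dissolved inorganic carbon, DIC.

[CO2*] = KH · pCO2 = 10^(−1.52) × 373×10^-6 = 1.126×10^-5 mol/kg
α₀ = 1/(1 + K1/[H⁺] + K1K2/[H⁺]²) = 1/(1 + 10^+1.69 + 10^+0.32) = 0.01921
DIC = [CO2*]/α₀ = 1.126×10^-5 / 0.01921 = 0.587 mmol/kg

DIC = 0.587 mmol/kg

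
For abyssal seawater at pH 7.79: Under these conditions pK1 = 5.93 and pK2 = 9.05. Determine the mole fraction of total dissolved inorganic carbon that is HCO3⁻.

α₁ = 0.936

α₁ = 1 / (1 + [H⁺]/K1 + K2/[H⁺]) = 1 / (1 + 10^-1.86 + 10^-1.26)
   = 1 / (1 + 0.013804 + 0.054954) = 1/1.0688 = 0.9357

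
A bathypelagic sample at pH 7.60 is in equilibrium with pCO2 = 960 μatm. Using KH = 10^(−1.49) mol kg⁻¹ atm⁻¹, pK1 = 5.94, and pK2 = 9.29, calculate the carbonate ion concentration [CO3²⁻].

[CO3²⁻] = 0.0290 mmol/kg

[CO2*] = KH · pCO2 = 10^(−1.49) × 960×10^-6 = 3.106×10^-5 mol/kg
α₀ = 1/(1 + K1/[H⁺] + K1K2/[H⁺]²) = 1/(1 + 10^+1.66 + 10^-0.03) = 0.02099
DIC = [CO2*]/α₀ = 3.106×10^-5 / 0.02099 = 1.480 mmol/kg
[CO3²⁻] = α₂·DIC; α₂ = 0.01959, so [CO3²⁻] = 0.01959 × 1.480 = 0.0290 mmol/kg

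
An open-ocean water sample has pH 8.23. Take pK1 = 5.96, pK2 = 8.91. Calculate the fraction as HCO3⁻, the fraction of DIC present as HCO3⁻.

α₁ = 1 / (1 + [H⁺]/K1 + K2/[H⁺]) = 1 / (1 + 10^-2.27 + 10^-0.68)
   = 1 / (1 + 0.0053703 + 0.20893) = 1/1.2143 = 0.8235

α₁ = 0.824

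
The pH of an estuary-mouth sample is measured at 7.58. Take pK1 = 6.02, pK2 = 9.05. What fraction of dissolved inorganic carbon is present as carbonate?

α₂ = 0.0319

α₂ = 1 / (1 + [H⁺]/K2 + [H⁺]²/(K1K2)) = 1 / (1 + 10^+1.47 + 10^-0.09)
   = 1 / (1 + 29.512 + 0.81283) = 1/31.325 = 0.03192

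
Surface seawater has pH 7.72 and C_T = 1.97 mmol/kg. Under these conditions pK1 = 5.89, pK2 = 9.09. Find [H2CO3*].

α₀ = 1 / (1 + K1/[H⁺] + K1K2/[H⁺]²) = 1 / (1 + 10^+1.83 + 10^+0.46)
   = 1 / (1 + 67.608 + 2.8840) = 1/71.492 = 0.01399
[CO2*] = α₀ × DIC = 0.01399 × 1.97 = 0.0276 mmol/kg

[CO2*] = 0.0276 mmol/kg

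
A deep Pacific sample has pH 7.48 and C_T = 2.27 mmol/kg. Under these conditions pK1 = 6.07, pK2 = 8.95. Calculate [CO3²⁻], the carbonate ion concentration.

α₂ = 1 / (1 + [H⁺]/K2 + [H⁺]²/(K1K2)) = 1 / (1 + 10^+1.47 + 10^+0.06)
   = 1 / (1 + 29.512 + 1.1482) = 1/31.660 = 0.03159
[CO3²⁻] = α₂ × DIC = 0.03159 × 2.27 = 0.0717 mmol/kg

[CO3²⁻] = 0.0717 mmol/kg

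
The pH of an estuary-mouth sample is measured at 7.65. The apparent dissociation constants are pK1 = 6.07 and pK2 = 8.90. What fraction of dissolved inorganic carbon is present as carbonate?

α₂ = 0.0519

α₂ = 1 / (1 + [H⁺]/K2 + [H⁺]²/(K1K2)) = 1 / (1 + 10^+1.25 + 10^-0.33)
   = 1 / (1 + 17.783 + 0.46774) = 1/19.251 = 0.05195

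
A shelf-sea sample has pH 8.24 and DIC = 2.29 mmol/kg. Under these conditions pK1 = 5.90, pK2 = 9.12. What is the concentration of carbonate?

[CO3²⁻] = 0.266 mmol/kg

α₂ = 1 / (1 + [H⁺]/K2 + [H⁺]²/(K1K2)) = 1 / (1 + 10^+0.88 + 10^-1.46)
   = 1 / (1 + 7.5858 + 0.034674) = 1/8.6204 = 0.1160
[CO3²⁻] = α₂ × DIC = 0.1160 × 2.29 = 0.266 mmol/kg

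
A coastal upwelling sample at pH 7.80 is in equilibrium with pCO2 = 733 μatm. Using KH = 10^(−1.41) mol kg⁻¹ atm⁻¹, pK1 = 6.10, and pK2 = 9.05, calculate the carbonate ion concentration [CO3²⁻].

[CO3²⁻] = 0.0804 mmol/kg

[CO2*] = KH · pCO2 = 10^(−1.41) × 733×10^-6 = 2.852×10^-5 mol/kg
α₀ = 1/(1 + K1/[H⁺] + K1K2/[H⁺]²) = 1/(1 + 10^+1.70 + 10^+0.45) = 0.01854
DIC = [CO2*]/α₀ = 2.852×10^-5 / 0.01854 = 1.538 mmol/kg
[CO3²⁻] = α₂·DIC; α₂ = 0.05225, so [CO3²⁻] = 0.05225 × 1.538 = 0.0804 mmol/kg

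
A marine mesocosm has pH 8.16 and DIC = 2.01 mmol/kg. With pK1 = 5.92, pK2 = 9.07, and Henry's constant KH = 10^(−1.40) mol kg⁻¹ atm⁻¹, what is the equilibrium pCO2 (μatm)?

α₀ = 1 / (1 + K1/[H⁺] + K1K2/[H⁺]²) = 1 / (1 + 10^+2.24 + 10^+1.33)
   = 1 / (1 + 173.78 + 21.380) = 1/196.16 = 0.005098
[CO2*] = α₀ × DIC = 0.005098 × 2.01 = 0.01025 mmol/kg = 10.25 μmol/kg
pCO2 = [CO2*]/KH = 1.025×10^-5 / 3.981×10^-2 = 257 μatm

pCO2 = 257 μatm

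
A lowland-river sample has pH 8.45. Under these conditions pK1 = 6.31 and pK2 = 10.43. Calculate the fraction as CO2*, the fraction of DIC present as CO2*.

α₀ = 0.00712

α₀ = 1 / (1 + K1/[H⁺] + K1K2/[H⁺]²) = 1 / (1 + 10^+2.14 + 10^+0.16)
   = 1 / (1 + 138.04 + 1.4454) = 1/140.48 = 0.007118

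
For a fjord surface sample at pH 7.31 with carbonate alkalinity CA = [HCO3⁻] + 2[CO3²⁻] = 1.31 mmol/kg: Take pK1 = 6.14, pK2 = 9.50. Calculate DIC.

CA = [HCO3⁻] + 2[CO3²⁻] = (α₁ + 2α₂)·DIC
At pH 7.31: [H⁺]/K1 = 10^-1.17 = 0.067608, K2/[H⁺] = 10^-2.19 = 0.0064565
α₁ = 1/(1 + 0.067608 + 0.0064565) = 1/1.0741 = 0.9310; α₂ = α₁·K2/[H⁺] = 0.006011
α₁ + 2α₂ = 0.9431
DIC = CA / (α₁ + 2α₂) = 1.31 / 0.9431 = 1.39 mmol/kg

DIC = 1.39 mmol/kg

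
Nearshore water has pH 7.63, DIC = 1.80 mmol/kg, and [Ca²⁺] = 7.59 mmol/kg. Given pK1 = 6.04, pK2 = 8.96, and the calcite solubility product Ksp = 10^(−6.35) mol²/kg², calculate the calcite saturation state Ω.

Ω = 1.33

α₂ = 1 / (1 + [H⁺]/K2 + [H⁺]²/(K1K2)) = 1 / (1 + 10^+1.33 + 10^-0.26)
   = 1 / (1 + 21.380 + 0.54954) = 1/22.929 = 0.04361
[CO3²⁻] = α₂ × DIC = 0.04361 × 1.80 = 0.07850 mmol/kg
Ksp = 10^(−6.35) = 4.467×10^-7
Ω = [Ca²⁺][CO3²⁻]/Ksp = (7.59×10^-3)(7.850×10^-5) / 4.467×10^-7 = 1.33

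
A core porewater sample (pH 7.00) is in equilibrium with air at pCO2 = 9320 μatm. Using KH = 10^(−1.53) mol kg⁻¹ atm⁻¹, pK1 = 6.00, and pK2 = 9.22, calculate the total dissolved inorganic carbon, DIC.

[CO2*] = KH · pCO2 = 10^(−1.53) × 9320×10^-6 = 2.751×10^-4 mol/kg
α₀ = 1/(1 + K1/[H⁺] + K1K2/[H⁺]²) = 1/(1 + 10^+1.00 + 10^-1.22) = 0.09041
DIC = [CO2*]/α₀ = 2.751×10^-4 / 0.09041 = 3.04 mmol/kg

DIC = 3.04 mmol/kg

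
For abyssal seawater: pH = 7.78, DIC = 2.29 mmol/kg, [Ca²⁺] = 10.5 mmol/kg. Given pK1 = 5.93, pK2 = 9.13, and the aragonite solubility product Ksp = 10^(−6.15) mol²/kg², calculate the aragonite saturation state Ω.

Ω = 1.43

α₂ = 1 / (1 + [H⁺]/K2 + [H⁺]²/(K1K2)) = 1 / (1 + 10^+1.35 + 10^-0.50)
   = 1 / (1 + 22.387 + 0.31623) = 1/23.703 = 0.04219
[CO3²⁻] = α₂ × DIC = 0.04219 × 2.29 = 0.09661 mmol/kg
Ksp = 10^(−6.15) = 7.079×10^-7
Ω = [Ca²⁺][CO3²⁻]/Ksp = (10.5×10^-3)(9.661×10^-5) / 7.079×10^-7 = 1.43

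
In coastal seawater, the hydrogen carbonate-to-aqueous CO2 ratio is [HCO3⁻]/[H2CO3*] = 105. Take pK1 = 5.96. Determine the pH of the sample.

From K1 = [H⁺][HCO3⁻]/[H2CO3*]:  pH = pK1 + log₁₀([HCO3⁻]/[H2CO3*])
log₁₀(105) = +2.021
pH = 5.96 + (+2.021) = 7.98

pH = 7.98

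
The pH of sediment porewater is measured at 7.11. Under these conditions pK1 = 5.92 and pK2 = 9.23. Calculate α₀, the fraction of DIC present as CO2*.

α₀ = 1 / (1 + K1/[H⁺] + K1K2/[H⁺]²) = 1 / (1 + 10^+1.19 + 10^-0.93)
   = 1 / (1 + 15.488 + 0.11749) = 1/16.606 = 0.06022

α₀ = 0.0602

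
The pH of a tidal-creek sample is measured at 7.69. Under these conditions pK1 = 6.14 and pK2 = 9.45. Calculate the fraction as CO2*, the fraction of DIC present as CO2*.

α₀ = 0.0270

α₀ = 1 / (1 + K1/[H⁺] + K1K2/[H⁺]²) = 1 / (1 + 10^+1.55 + 10^-0.21)
   = 1 / (1 + 35.481 + 0.61660) = 1/37.098 = 0.02696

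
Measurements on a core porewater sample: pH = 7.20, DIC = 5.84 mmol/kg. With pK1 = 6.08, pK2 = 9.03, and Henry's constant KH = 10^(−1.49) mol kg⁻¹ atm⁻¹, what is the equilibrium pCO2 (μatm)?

α₀ = 1 / (1 + K1/[H⁺] + K1K2/[H⁺]²) = 1 / (1 + 10^+1.12 + 10^-0.71)
   = 1 / (1 + 13.183 + 0.19498) = 1/14.378 = 0.06955
[CO2*] = α₀ × DIC = 0.06955 × 5.84 = 0.4062 mmol/kg
pCO2 = [CO2*]/KH = 4.062×10^-4 / 3.236×10^-2 = 1.26×10^4 μatm

pCO2 = 1.26×10^4 μatm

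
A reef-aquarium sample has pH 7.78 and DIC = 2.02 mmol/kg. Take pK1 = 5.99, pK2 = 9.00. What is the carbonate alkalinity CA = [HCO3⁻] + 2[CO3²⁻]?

CA = 2.10 mmol/kg

CA = [HCO3⁻] + 2[CO3²⁻] = (α₁ + 2α₂)·DIC
At pH 7.78: [H⁺]/K1 = 10^-1.79 = 0.016218, K2/[H⁺] = 10^-1.22 = 0.060256
α₁ = 1/(1 + 0.016218 + 0.060256) = 1/1.0765 = 0.9290; α₂ = α₁·K2/[H⁺] = 0.05598
α₁ + 2α₂ = 1.0409
CA = 1.0409 × 2.02 = 2.10 mmol/kg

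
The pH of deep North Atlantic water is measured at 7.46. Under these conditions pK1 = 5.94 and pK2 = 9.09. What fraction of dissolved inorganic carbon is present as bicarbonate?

α₁ = 1 / (1 + [H⁺]/K1 + K2/[H⁺]) = 1 / (1 + 10^-1.52 + 10^-1.63)
   = 1 / (1 + 0.030200 + 0.023442) = 1/1.0536 = 0.9491

α₁ = 0.949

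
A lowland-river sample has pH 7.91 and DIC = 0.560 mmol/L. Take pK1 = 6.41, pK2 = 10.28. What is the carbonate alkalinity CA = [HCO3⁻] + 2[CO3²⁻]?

CA = 0.545 mmol/L

CA = [HCO3⁻] + 2[CO3²⁻] = (α₁ + 2α₂)·DIC
At pH 7.91: [H⁺]/K1 = 10^-1.50 = 0.031623, K2/[H⁺] = 10^-2.37 = 0.0042658
α₁ = 1/(1 + 0.031623 + 0.0042658) = 1/1.0359 = 0.9654; α₂ = α₁·K2/[H⁺] = 0.004118
α₁ + 2α₂ = 0.9736
CA = 0.9736 × 0.560 = 0.545 mmol/L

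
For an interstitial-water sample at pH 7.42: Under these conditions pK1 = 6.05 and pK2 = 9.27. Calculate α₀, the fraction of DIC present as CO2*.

α₀ = 0.0404

α₀ = 1 / (1 + K1/[H⁺] + K1K2/[H⁺]²) = 1 / (1 + 10^+1.37 + 10^-0.48)
   = 1 / (1 + 23.442 + 0.33113) = 1/24.773 = 0.04037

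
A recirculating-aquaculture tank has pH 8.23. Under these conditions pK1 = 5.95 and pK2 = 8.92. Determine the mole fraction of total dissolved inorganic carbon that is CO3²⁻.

α₂ = 1 / (1 + [H⁺]/K2 + [H⁺]²/(K1K2)) = 1 / (1 + 10^+0.69 + 10^-1.59)
   = 1 / (1 + 4.8978 + 0.025704) = 1/5.9235 = 0.1688

α₂ = 0.169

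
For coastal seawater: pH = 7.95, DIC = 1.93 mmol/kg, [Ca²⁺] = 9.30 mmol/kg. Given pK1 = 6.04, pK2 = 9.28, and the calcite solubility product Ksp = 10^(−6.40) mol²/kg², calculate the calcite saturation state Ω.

Ω = 1.99

α₂ = 1 / (1 + [H⁺]/K2 + [H⁺]²/(K1K2)) = 1 / (1 + 10^+1.33 + 10^-0.58)
   = 1 / (1 + 21.380 + 0.26303) = 1/22.643 = 0.04416
[CO3²⁻] = α₂ × DIC = 0.04416 × 1.93 = 0.08524 mmol/kg
Ksp = 10^(−6.40) = 3.981×10^-7
Ω = [Ca²⁺][CO3²⁻]/Ksp = (9.30×10^-3)(8.524×10^-5) / 3.981×10^-7 = 1.99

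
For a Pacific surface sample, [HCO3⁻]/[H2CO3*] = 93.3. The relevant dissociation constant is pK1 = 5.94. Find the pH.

pH = 7.91

From K1 = [H⁺][HCO3⁻]/[H2CO3*]:  pH = pK1 + log₁₀([HCO3⁻]/[H2CO3*])
log₁₀(93.3) = +1.970
pH = 5.94 + (+1.970) = 7.91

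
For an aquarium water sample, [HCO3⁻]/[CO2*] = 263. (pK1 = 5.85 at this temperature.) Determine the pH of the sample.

pH = 8.27

From K1 = [H⁺][HCO3⁻]/[CO2*]:  pH = pK1 + log₁₀([HCO3⁻]/[CO2*])
log₁₀(263) = +2.420
pH = 5.85 + (+2.420) = 8.27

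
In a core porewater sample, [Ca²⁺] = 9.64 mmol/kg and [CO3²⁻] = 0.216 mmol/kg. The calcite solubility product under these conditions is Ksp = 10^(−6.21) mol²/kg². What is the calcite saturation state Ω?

Ω = 3.38

Ksp = 10^(−6.21) = 6.166×10^-7
Ω = [Ca²⁺][CO3²⁻]/Ksp = (9.64×10^-3)(0.216×10^-3) / 6.166×10^-7 = 3.38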